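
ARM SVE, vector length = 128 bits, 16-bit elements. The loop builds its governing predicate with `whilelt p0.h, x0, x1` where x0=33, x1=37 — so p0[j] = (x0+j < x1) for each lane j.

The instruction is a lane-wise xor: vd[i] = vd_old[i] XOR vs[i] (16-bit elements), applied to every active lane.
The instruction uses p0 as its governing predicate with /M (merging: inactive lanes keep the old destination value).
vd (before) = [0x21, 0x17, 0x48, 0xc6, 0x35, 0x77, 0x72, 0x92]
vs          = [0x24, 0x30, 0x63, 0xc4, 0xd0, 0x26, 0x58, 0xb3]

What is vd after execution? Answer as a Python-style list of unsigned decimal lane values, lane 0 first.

vd = [5, 39, 43, 2, 53, 119, 114, 146]

register lanes = 128/16 = 8
p0[j] = (33+j < 37); true for j=0..3 → 4 lanes set
[0] xor(0x21,0x24) = 0x05
[1] xor(0x17,0x30) = 0x27
[2] xor(0x48,0x63) = 0x2b
[3] xor(0xc6,0xc4) = 0x02
[4] tail/keep = 0x35
[5] tail/keep = 0x77
[6] tail/keep = 0x72
[7] tail/keep = 0x92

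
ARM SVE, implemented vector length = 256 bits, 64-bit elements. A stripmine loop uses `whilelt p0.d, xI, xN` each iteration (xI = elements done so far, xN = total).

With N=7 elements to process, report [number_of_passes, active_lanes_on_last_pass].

register lanes = 256/64 = 4
7 elements at 4/iter → 2 passes, remainder 3 on the last

[iterations, last_vl] = [2, 3]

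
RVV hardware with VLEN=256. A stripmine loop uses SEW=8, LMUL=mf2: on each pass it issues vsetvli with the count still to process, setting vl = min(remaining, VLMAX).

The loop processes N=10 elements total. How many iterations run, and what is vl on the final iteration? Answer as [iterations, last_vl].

lanes per group: 256·1/2/8 = 16
N=10: ⌈10/16⌉ = 1 iters; last vl = 10 − 0×16 = 10

[iterations, last_vl] = [1, 10]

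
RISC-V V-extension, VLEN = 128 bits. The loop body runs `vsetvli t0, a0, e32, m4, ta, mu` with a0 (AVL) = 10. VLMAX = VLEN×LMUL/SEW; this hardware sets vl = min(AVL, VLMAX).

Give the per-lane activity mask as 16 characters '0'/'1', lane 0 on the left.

predicate = 1111111111000000

VLMAX = VLEN×LMUL/SEW = 128×4/32 = 16
vl = min(AVL, VLMAX) = min(10, 16) = 10
bits (lane 0 leftmost): 1111111111000000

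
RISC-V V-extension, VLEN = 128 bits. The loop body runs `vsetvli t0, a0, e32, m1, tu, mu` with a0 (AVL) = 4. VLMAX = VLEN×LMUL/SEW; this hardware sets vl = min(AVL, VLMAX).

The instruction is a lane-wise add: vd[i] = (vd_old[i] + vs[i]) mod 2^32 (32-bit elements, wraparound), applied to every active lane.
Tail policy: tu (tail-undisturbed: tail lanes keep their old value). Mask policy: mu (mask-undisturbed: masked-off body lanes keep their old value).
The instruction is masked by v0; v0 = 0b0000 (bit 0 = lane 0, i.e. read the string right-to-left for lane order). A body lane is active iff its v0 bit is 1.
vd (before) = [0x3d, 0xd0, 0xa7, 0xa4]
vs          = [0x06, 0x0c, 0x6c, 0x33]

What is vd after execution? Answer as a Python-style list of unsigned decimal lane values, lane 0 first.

vd = [61, 208, 167, 164]

VLMAX = VLEN×LMUL/SEW = 128×1/32 = 4
vl = min(AVL, VLMAX) = min(4, 4) = 4
  i=0: mask-off/keep → 61
  i=1: mask-off/keep → 208
  i=2: mask-off/keep → 167
  i=3: mask-off/keep → 164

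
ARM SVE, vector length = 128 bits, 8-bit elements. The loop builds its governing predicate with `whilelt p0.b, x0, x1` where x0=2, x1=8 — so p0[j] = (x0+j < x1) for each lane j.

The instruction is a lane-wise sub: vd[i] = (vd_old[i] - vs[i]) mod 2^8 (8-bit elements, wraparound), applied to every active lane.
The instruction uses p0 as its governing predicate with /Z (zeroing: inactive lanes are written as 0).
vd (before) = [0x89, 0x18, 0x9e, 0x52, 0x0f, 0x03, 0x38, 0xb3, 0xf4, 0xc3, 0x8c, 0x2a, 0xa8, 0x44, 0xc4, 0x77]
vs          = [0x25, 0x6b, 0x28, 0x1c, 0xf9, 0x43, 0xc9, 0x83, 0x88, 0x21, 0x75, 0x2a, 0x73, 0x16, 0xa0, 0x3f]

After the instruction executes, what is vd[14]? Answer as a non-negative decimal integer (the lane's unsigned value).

vd[14] = 0

128-bit reg / 8-bit elem → 16 lanes
active while 2+j < 8, i.e. j ∈ [0,6) capped at 16 ⇒ 6
vd[0] sub(0x89,0x25) -> 0x64
vd[1] sub(0x18,0x6b) -> 0xad
vd[2] sub(0x9e,0x28) -> 0x76
vd[3] sub(0x52,0x1c) -> 0x36
vd[4] sub(0x0f,0xf9) -> 0x16
vd[5] sub(0x03,0x43) -> 0xc0
vd[6] tail/zero -> 0x00
vd[7] tail/zero -> 0x00
vd[8] tail/zero -> 0x00
vd[9] tail/zero -> 0x00
vd[10] tail/zero -> 0x00
vd[11] tail/zero -> 0x00
vd[12] tail/zero -> 0x00
vd[13] tail/zero -> 0x00
vd[14] tail/zero -> 0x00
vd[15] tail/zero -> 0x00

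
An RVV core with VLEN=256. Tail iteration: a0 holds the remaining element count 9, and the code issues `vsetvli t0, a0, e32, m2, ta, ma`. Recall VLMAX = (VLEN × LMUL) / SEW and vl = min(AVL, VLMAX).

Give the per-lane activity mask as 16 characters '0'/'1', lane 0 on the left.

VLMAX = (256 × 2) / 32 = 16 lanes
vl ← min(9, 16) = 9
bits (lane 0 leftmost): 1111111110000000

predicate = 1111111110000000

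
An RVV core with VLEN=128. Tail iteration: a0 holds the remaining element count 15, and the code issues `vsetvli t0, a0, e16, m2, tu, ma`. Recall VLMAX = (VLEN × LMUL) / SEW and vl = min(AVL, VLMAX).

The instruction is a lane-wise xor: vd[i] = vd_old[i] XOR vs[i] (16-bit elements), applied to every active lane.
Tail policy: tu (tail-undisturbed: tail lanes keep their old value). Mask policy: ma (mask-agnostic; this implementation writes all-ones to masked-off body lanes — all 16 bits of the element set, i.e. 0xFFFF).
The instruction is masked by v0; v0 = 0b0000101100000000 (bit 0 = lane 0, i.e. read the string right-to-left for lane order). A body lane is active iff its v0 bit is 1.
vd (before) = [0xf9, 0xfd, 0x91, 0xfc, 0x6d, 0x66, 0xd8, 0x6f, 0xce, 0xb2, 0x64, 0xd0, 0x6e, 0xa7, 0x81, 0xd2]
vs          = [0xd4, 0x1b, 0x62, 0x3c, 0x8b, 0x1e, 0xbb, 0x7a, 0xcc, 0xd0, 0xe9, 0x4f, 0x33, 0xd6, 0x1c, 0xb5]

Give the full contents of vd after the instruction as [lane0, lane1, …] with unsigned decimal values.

VLMAX = (128 × 2) / 16 = 16 lanes
vl = min(AVL, VLMAX) = min(15, 16) = 15
  i=0: mask-off/ones → 65535
  i=1: mask-off/ones → 65535
  i=2: mask-off/ones → 65535
  i=3: mask-off/ones → 65535
  i=4: mask-off/ones → 65535
  i=5: mask-off/ones → 65535
  i=6: mask-off/ones → 65535
  i=7: mask-off/ones → 65535
  i=8: xor(0xce,0xcc) → 2
  i=9: xor(0xb2,0xd0) → 98
  i=10: mask-off/ones → 65535
  i=11: xor(0xd0,0x4f) → 159
  i=12: mask-off/ones → 65535
  i=13: mask-off/ones → 65535
  i=14: mask-off/ones → 65535
  i=15: tail/keep → 210

vd = [65535, 65535, 65535, 65535, 65535, 65535, 65535, 65535, 2, 98, 65535, 159, 65535, 65535, 65535, 210]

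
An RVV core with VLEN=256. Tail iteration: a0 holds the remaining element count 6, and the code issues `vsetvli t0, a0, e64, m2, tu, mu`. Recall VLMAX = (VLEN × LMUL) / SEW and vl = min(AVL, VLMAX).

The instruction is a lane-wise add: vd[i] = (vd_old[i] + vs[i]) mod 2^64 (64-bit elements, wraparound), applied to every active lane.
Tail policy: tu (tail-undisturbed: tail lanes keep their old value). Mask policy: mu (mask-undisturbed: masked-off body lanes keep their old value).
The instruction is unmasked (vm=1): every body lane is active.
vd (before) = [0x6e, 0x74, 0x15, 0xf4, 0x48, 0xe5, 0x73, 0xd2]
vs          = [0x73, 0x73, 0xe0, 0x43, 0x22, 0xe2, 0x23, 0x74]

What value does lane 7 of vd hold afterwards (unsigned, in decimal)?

vd[7] = 210

VLMAX = VLEN×LMUL/SEW = 256×2/64 = 8
vl = min(AVL, VLMAX) = min(6, 8) = 6
lane  0: add(0x6e,0x73) ⇒ 0xe1
lane  1: add(0x74,0x73) ⇒ 0xe7
lane  2: add(0x15,0xe0) ⇒ 0xf5
lane  3: add(0xf4,0x43) ⇒ 0x137
lane  4: add(0x48,0x22) ⇒ 0x6a
lane  5: add(0xe5,0xe2) ⇒ 0x1c7
lane  6: tail/keep ⇒ 0x73
lane  7: tail/keep ⇒ 0xd2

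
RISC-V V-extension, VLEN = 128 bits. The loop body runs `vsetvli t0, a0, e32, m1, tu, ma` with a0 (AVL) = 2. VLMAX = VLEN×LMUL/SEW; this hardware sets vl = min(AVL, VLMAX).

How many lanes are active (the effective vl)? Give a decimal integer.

VLMAX = (128 × 1) / 32 = 4 lanes
vl = min(AVL, VLMAX) = min(2, 4) = 2

vl = 2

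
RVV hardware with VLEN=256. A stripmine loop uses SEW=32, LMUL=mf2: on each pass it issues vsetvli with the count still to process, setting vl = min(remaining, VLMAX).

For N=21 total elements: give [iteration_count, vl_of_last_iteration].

VLMAX = VLEN×LMUL/SEW = 256×1/2/32 = 4
21 elements at 4/iter → 6 passes, remainder 1 on the last

[iterations, last_vl] = [6, 1]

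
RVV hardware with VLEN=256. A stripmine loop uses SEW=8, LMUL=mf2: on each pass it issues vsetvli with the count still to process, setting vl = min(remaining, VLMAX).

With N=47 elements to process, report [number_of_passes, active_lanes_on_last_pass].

[iterations, last_vl] = [3, 15]

VLMAX = VLEN×LMUL/SEW = 256×1/2/8 = 16
47 elements at 16/iter → 3 passes, remainder 15 on the last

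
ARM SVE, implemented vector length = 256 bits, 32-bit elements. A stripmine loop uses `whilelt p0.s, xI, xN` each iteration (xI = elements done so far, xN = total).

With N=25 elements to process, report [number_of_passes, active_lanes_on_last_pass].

[iterations, last_vl] = [4, 1]

256-bit reg / 32-bit elem → 8 lanes
iterations = ceil(25/8) = 4; final-pass vl = 1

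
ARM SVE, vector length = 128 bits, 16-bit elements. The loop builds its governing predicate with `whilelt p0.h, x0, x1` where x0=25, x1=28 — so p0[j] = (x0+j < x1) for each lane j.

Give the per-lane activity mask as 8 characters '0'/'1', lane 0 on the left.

128-bit reg / 16-bit elem → 8 lanes
active while 25+j < 28, i.e. j ∈ [0,3) capped at 8 ⇒ 3
bits (lane 0 leftmost): 11100000

predicate = 11100000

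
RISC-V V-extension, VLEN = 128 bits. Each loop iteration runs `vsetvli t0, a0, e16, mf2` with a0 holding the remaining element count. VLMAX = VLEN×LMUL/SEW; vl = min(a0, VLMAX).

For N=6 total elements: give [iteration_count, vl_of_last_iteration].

[iterations, last_vl] = [2, 2]

VLMAX = VLEN×LMUL/SEW = 128×1/2/16 = 4
iterations = ceil(6/4) = 2; final-pass vl = 2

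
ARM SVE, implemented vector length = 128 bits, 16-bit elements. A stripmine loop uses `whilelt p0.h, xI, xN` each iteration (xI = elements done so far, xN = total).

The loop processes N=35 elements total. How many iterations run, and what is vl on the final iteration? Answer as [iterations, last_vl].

lane count: 128 div 16 = 8
iterations = ceil(35/8) = 5; final-pass vl = 3

[iterations, last_vl] = [5, 3]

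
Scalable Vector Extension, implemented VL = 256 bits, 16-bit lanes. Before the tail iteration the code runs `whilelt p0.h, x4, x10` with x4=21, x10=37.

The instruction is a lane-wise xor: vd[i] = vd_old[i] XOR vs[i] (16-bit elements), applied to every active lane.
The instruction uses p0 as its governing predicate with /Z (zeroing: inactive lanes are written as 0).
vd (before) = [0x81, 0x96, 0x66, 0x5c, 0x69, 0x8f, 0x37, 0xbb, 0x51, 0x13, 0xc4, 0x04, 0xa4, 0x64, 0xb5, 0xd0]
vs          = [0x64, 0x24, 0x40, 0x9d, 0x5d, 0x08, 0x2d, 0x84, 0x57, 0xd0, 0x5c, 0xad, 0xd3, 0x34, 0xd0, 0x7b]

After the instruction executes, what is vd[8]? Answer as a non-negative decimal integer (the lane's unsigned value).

register lanes = 256/16 = 16
whilelt: lane j active iff 21+j < 37 → j < 16 → 16 active
[0] xor(0x81,0x64) = 0xe5
[1] xor(0x96,0x24) = 0xb2
[2] xor(0x66,0x40) = 0x26
[3] xor(0x5c,0x9d) = 0xc1
[4] xor(0x69,0x5d) = 0x34
[5] xor(0x8f,0x08) = 0x87
[6] xor(0x37,0x2d) = 0x1a
[7] xor(0xbb,0x84) = 0x3f
[8] xor(0x51,0x57) = 0x06
[9] xor(0x13,0xd0) = 0xc3
[10] xor(0xc4,0x5c) = 0x98
[11] xor(0x04,0xad) = 0xa9
[12] xor(0xa4,0xd3) = 0x77
[13] xor(0x64,0x34) = 0x50
[14] xor(0xb5,0xd0) = 0x65
[15] xor(0xd0,0x7b) = 0xab

vd[8] = 6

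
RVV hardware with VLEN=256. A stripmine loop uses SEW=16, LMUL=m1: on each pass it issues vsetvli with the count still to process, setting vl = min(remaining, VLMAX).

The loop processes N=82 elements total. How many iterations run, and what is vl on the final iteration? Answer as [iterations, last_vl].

[iterations, last_vl] = [6, 2]

VLMAX = VLEN×LMUL/SEW = 256×1/16 = 16
iterations = ceil(82/16) = 6; final-pass vl = 2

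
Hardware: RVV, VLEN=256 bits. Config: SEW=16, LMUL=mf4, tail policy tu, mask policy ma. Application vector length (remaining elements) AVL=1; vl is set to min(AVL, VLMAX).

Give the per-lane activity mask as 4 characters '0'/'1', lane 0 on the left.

VLMAX = VLEN×LMUL/SEW = 256×1/4/16 = 4
vl ← min(1, 4) = 1
bits (lane 0 leftmost): 1000

predicate = 1000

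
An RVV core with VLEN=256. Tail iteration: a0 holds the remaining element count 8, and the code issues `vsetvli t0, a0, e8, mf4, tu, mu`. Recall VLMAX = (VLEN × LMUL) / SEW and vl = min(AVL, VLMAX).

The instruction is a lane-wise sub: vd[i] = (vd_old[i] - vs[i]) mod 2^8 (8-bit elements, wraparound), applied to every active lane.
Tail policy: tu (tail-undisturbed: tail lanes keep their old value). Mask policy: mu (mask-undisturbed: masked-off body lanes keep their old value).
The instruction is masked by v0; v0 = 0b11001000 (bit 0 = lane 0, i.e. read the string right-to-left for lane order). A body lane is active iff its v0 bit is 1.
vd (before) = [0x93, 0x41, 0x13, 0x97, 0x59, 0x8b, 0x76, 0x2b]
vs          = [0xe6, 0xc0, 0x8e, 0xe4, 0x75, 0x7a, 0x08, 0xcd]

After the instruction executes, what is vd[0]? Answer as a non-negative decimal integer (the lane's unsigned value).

vd[0] = 147

lanes per group: 256·1/4/8 = 8
vl ← min(8, 8) = 8
[0] mask-off/keep = 0x93
[1] mask-off/keep = 0x41
[2] mask-off/keep = 0x13
[3] sub(0x97,0xe4) = 0xb3
[4] mask-off/keep = 0x59
[5] mask-off/keep = 0x8b
[6] sub(0x76,0x08) = 0x6e
[7] sub(0x2b,0xcd) = 0x5e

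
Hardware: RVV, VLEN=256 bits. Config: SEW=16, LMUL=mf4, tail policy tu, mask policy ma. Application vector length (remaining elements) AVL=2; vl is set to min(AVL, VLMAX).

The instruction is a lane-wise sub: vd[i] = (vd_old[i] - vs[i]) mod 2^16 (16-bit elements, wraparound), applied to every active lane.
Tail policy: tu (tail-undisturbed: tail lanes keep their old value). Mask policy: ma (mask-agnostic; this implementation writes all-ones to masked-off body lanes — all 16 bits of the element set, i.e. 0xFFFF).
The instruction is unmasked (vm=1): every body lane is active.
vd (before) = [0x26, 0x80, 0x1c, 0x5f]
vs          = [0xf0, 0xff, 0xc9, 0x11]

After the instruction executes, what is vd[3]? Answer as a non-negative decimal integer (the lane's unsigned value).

VLMAX = VLEN×LMUL/SEW = 256×1/4/16 = 4
vl = min(AVL, VLMAX) = min(2, 4) = 2
[0] sub(0x26,0xf0) = 0xff36
[1] sub(0x80,0xff) = 0xff81
[2] tail/keep = 0x1c
[3] tail/keep = 0x5f

vd[3] = 95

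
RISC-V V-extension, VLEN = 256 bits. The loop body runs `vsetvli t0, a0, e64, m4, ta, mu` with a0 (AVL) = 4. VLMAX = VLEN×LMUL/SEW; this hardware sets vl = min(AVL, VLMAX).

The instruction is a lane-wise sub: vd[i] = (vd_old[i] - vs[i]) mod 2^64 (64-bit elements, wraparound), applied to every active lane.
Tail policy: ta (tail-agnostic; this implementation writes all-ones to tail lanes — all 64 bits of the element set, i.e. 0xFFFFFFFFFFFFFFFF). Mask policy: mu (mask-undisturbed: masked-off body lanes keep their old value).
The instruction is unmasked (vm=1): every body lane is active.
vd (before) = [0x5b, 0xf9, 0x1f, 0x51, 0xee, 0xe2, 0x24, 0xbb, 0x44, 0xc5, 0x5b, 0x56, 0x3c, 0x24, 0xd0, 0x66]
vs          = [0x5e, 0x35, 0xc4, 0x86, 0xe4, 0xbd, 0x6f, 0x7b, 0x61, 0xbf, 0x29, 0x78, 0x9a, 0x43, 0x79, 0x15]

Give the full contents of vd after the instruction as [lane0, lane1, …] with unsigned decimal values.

VLMAX = (256 × 4) / 64 = 16 lanes
vl ← min(4, 16) = 4
[0] sub(0x5b,0x5e) = 0xfffffffffffffffd
[1] sub(0xf9,0x35) = 0xc4
[2] sub(0x1f,0xc4) = 0xffffffffffffff5b
[3] sub(0x51,0x86) = 0xffffffffffffffcb
[4] tail/ones = 0xffffffffffffffff
[5] tail/ones = 0xffffffffffffffff
[6] tail/ones = 0xffffffffffffffff
[7] tail/ones = 0xffffffffffffffff
[8] tail/ones = 0xffffffffffffffff
[9] tail/ones = 0xffffffffffffffff
[10] tail/ones = 0xffffffffffffffff
[11] tail/ones = 0xffffffffffffffff
[12] tail/ones = 0xffffffffffffffff
[13] tail/ones = 0xffffffffffffffff
[14] tail/ones = 0xffffffffffffffff
[15] tail/ones = 0xffffffffffffffff

vd = [18446744073709551613, 196, 18446744073709551451, 18446744073709551563, 18446744073709551615, 18446744073709551615, 18446744073709551615, 18446744073709551615, 18446744073709551615, 18446744073709551615, 18446744073709551615, 18446744073709551615, 18446744073709551615, 18446744073709551615, 18446744073709551615, 18446744073709551615]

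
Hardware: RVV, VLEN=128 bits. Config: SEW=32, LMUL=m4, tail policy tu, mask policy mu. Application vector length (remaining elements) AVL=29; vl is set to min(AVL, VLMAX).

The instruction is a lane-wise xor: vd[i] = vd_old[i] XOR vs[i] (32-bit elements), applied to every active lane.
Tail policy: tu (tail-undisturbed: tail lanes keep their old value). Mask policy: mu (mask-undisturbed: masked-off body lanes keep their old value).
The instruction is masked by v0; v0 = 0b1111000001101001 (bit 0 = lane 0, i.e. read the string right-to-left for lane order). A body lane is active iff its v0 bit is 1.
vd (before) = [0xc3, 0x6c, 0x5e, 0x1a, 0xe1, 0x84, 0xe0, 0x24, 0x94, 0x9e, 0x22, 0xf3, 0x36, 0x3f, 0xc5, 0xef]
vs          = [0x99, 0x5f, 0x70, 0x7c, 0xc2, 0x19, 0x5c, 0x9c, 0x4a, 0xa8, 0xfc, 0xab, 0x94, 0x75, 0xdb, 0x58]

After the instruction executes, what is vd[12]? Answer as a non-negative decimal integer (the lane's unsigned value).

vd[12] = 162

lanes per group: 128·4/32 = 16
vl = min(AVL, VLMAX) = min(29, 16) = 16
[0] xor(0xc3,0x99) = 0x5a
[1] mask-off/keep = 0x6c
[2] mask-off/keep = 0x5e
[3] xor(0x1a,0x7c) = 0x66
[4] mask-off/keep = 0xe1
[5] xor(0x84,0x19) = 0x9d
[6] xor(0xe0,0x5c) = 0xbc
[7] mask-off/keep = 0x24
[8] mask-off/keep = 0x94
[9] mask-off/keep = 0x9e
[10] mask-off/keep = 0x22
[11] mask-off/keep = 0xf3
[12] xor(0x36,0x94) = 0xa2
[13] xor(0x3f,0x75) = 0x4a
[14] xor(0xc5,0xdb) = 0x1e
[15] xor(0xef,0x58) = 0xb7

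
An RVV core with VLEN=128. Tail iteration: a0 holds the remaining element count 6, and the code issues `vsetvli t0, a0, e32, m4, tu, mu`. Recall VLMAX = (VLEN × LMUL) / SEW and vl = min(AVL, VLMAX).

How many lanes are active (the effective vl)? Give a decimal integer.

vl = 6

VLMAX = VLEN×LMUL/SEW = 128×4/32 = 16
AVL=6 ≤ VLMAX=16, so vl = 6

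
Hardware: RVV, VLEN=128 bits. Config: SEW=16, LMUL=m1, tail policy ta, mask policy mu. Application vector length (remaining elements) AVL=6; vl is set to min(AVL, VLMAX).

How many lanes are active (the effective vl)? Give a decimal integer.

VLMAX = (128 × 1) / 16 = 8 lanes
vl ← min(6, 8) = 6

vl = 6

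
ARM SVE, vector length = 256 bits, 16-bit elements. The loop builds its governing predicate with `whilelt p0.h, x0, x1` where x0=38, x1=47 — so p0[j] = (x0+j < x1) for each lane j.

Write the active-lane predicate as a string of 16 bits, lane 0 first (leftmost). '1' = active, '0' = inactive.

256-bit reg / 16-bit elem → 16 lanes
p0[j] = (38+j < 47); true for j=0..8 → 9 lanes set
bits (lane 0 leftmost): 1111111110000000

predicate = 1111111110000000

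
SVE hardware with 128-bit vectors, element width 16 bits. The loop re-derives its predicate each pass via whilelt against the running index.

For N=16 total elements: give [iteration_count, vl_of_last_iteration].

[iterations, last_vl] = [2, 8]

128-bit reg / 16-bit elem → 8 lanes
iterations = ceil(16/8) = 2; final-pass vl = 8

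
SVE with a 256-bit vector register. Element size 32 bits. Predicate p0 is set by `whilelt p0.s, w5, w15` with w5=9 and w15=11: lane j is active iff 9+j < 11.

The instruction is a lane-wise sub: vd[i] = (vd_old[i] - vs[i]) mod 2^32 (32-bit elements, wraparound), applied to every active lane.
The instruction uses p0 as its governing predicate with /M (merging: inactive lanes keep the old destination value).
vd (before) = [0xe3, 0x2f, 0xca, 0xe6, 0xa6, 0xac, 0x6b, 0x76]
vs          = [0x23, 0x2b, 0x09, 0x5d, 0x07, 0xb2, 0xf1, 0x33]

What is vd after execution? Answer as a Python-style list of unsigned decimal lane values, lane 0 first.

vd = [192, 4, 202, 230, 166, 172, 107, 118]

256-bit reg / 32-bit elem → 8 lanes
whilelt: lane j active iff 9+j < 11 → j < 2 → 2 active
  i=0: sub(0xe3,0x23) → 192
  i=1: sub(0x2f,0x2b) → 4
  i=2: tail/keep → 202
  i=3: tail/keep → 230
  i=4: tail/keep → 166
  i=5: tail/keep → 172
  i=6: tail/keep → 107
  i=7: tail/keep → 118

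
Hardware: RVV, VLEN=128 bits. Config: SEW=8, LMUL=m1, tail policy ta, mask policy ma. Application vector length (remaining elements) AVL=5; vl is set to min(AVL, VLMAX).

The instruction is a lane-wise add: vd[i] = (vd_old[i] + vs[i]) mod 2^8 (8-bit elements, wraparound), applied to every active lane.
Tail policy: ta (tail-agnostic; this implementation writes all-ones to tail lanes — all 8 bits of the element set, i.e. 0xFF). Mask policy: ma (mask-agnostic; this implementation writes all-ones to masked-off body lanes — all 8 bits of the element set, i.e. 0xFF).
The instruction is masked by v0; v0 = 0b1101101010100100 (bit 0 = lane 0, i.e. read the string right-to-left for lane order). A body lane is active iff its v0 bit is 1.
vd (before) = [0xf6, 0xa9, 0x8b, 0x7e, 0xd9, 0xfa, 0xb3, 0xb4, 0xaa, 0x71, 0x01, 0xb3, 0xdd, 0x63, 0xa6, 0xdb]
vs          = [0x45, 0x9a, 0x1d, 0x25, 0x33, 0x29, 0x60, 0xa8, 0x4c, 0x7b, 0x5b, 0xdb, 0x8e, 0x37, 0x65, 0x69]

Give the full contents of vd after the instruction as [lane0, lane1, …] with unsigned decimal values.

VLMAX = (128 × 1) / 8 = 16 lanes
vl = min(AVL, VLMAX) = min(5, 16) = 5
  i=0: mask-off/ones → 255
  i=1: mask-off/ones → 255
  i=2: add(0x8b,0x1d) → 168
  i=3: mask-off/ones → 255
  i=4: mask-off/ones → 255
  i=5: tail/ones → 255
  i=6: tail/ones → 255
  i=7: tail/ones → 255
  i=8: tail/ones → 255
  i=9: tail/ones → 255
  i=10: tail/ones → 255
  i=11: tail/ones → 255
  i=12: tail/ones → 255
  i=13: tail/ones → 255
  i=14: tail/ones → 255
  i=15: tail/ones → 255

vd = [255, 255, 168, 255, 255, 255, 255, 255, 255, 255, 255, 255, 255, 255, 255, 255]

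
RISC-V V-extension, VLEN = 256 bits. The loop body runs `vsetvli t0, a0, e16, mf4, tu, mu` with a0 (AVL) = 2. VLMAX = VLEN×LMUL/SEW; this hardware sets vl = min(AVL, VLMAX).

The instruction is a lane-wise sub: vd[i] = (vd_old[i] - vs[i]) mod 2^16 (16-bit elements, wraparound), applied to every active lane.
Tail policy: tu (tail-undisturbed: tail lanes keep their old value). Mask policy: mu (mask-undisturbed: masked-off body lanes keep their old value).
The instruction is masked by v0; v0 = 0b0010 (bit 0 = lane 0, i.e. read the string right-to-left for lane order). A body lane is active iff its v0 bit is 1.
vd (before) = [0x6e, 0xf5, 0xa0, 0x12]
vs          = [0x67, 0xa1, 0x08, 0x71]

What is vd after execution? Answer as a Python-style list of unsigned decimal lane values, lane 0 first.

vd = [110, 84, 160, 18]

lanes per group: 256·1/4/16 = 4
AVL=2 ≤ VLMAX=4, so vl = 2
lane  0: mask-off/keep ⇒ 0x6e
lane  1: sub(0xf5,0xa1) ⇒ 0x54
lane  2: tail/keep ⇒ 0xa0
lane  3: tail/keep ⇒ 0x12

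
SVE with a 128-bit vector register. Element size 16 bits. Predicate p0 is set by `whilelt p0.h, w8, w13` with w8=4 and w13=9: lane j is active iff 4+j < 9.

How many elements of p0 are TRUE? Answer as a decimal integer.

register lanes = 128/16 = 8
p0[j] = (4+j < 9); true for j=0..4 → 5 lanes set

vl = 5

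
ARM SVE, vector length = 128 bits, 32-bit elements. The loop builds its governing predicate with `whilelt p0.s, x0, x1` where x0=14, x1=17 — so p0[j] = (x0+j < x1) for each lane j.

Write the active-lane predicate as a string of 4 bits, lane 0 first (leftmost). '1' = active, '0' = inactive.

lane count: 128 div 32 = 4
p0[j] = (14+j < 17); true for j=0..2 → 3 lanes set
bits (lane 0 leftmost): 1110

predicate = 1110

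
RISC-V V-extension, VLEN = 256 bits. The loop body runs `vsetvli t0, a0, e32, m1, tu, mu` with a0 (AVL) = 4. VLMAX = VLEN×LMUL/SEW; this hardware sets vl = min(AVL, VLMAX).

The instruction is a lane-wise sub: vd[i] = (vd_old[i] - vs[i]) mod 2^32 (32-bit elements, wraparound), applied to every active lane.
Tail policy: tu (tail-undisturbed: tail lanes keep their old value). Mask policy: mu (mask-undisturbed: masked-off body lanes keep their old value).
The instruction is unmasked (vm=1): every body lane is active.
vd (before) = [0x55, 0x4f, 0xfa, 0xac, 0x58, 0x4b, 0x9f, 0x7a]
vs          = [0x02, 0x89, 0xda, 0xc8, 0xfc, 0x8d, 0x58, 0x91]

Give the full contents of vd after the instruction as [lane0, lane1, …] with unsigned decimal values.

vd = [83, 4294967238, 32, 4294967268, 88, 75, 159, 122]

VLMAX = (256 × 1) / 32 = 8 lanes
vl = min(AVL, VLMAX) = min(4, 8) = 4
lane  0: sub(0x55,0x02) ⇒ 0x53
lane  1: sub(0x4f,0x89) ⇒ 0xffffffc6
lane  2: sub(0xfa,0xda) ⇒ 0x20
lane  3: sub(0xac,0xc8) ⇒ 0xffffffe4
lane  4: tail/keep ⇒ 0x58
lane  5: tail/keep ⇒ 0x4b
lane  6: tail/keep ⇒ 0x9f
lane  7: tail/keep ⇒ 0x7a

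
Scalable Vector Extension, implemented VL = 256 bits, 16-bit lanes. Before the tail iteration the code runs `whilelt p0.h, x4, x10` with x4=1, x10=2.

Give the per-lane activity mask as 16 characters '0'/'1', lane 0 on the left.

predicate = 1000000000000000

lane count: 256 div 16 = 16
active while 1+j < 2, i.e. j ∈ [0,1) capped at 16 ⇒ 1
bits (lane 0 leftmost): 1000000000000000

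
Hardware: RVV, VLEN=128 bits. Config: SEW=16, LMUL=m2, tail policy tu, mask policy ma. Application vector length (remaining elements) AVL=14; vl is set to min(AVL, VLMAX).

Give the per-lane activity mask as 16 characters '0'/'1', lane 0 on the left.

predicate = 1111111111111100

lanes per group: 128·2/16 = 16
vl ← min(14, 16) = 14
bits (lane 0 leftmost): 1111111111111100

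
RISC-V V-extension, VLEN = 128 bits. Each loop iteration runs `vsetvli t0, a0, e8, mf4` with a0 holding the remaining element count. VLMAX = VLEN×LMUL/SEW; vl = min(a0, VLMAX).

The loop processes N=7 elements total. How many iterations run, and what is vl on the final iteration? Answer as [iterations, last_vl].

VLMAX = (128 × 1/4) / 8 = 4 lanes
7 elements at 4/iter → 2 passes, remainder 3 on the last

[iterations, last_vl] = [2, 3]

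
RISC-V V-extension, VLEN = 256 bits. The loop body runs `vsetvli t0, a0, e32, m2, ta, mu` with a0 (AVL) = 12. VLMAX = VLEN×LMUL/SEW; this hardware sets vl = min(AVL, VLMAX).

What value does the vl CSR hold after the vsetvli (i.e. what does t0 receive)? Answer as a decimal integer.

lanes per group: 256·2/32 = 16
vl = min(AVL, VLMAX) = min(12, 16) = 12

vl = 12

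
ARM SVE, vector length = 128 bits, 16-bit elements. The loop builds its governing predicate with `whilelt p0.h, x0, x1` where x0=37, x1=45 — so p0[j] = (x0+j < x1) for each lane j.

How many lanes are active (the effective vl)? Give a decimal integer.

vl = 8

register lanes = 128/16 = 8
whilelt: lane j active iff 37+j < 45 → j < 8 → 8 active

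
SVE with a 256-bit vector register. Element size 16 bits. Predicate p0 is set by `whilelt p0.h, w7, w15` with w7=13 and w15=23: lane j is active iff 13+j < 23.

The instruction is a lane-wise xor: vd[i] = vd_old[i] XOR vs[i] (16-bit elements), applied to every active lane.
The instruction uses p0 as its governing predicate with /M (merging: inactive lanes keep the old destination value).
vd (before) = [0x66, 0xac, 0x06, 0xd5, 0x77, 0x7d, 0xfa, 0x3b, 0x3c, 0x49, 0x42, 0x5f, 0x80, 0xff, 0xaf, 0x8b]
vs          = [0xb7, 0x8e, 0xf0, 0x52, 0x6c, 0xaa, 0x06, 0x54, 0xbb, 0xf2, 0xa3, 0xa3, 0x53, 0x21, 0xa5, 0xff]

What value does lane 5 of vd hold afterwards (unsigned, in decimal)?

256-bit reg / 16-bit elem → 16 lanes
active while 13+j < 23, i.e. j ∈ [0,10) capped at 16 ⇒ 10
[0] xor(0x66,0xb7) = 0xd1
[1] xor(0xac,0x8e) = 0x22
[2] xor(0x06,0xf0) = 0xf6
[3] xor(0xd5,0x52) = 0x87
[4] xor(0x77,0x6c) = 0x1b
[5] xor(0x7d,0xaa) = 0xd7
[6] xor(0xfa,0x06) = 0xfc
[7] xor(0x3b,0x54) = 0x6f
[8] xor(0x3c,0xbb) = 0x87
[9] xor(0x49,0xf2) = 0xbb
[10] tail/keep = 0x42
[11] tail/keep = 0x5f
[12] tail/keep = 0x80
[13] tail/keep = 0xff
[14] tail/keep = 0xaf
[15] tail/keep = 0x8b

vd[5] = 215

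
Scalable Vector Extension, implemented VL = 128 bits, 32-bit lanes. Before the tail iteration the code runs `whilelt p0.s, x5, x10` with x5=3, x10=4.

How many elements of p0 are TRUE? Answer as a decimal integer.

register lanes = 128/32 = 4
p0[j] = (3+j < 4); true for j=0..0 → 1 lanes set

vl = 1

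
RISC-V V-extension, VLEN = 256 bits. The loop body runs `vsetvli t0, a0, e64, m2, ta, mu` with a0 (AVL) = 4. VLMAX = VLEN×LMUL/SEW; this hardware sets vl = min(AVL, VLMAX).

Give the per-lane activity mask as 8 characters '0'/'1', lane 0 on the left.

VLMAX = (256 × 2) / 64 = 8 lanes
vl = min(AVL, VLMAX) = min(4, 8) = 4
bits (lane 0 leftmost): 11110000

predicate = 11110000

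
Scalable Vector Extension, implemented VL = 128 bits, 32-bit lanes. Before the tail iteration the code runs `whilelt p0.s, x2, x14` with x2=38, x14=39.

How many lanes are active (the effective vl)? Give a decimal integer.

vl = 1

128-bit reg / 32-bit elem → 4 lanes
p0[j] = (38+j < 39); true for j=0..0 → 1 lanes set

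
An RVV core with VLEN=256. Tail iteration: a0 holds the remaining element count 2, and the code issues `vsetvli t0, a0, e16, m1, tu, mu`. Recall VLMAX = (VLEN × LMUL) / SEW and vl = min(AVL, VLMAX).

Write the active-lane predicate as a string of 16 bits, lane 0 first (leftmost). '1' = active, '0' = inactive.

predicate = 1100000000000000

lanes per group: 256·1/16 = 16
AVL=2 ≤ VLMAX=16, so vl = 2
bits (lane 0 leftmost): 1100000000000000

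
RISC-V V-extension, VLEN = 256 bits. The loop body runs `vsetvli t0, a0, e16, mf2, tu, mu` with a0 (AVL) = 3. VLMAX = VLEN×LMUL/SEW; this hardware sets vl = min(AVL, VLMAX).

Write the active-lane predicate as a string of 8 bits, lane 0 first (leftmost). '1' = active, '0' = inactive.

lanes per group: 256·1/2/16 = 8
vl ← min(3, 8) = 3
bits (lane 0 leftmost): 11100000

predicate = 11100000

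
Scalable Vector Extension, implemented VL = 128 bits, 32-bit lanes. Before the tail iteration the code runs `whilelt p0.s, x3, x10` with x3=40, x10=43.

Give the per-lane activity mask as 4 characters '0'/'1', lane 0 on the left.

predicate = 1110

register lanes = 128/32 = 4
active while 40+j < 43, i.e. j ∈ [0,3) capped at 4 ⇒ 3
bits (lane 0 leftmost): 1110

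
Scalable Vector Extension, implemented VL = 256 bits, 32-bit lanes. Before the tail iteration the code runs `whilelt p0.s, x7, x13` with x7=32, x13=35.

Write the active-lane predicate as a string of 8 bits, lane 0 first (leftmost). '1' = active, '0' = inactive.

predicate = 11100000

256-bit reg / 32-bit elem → 8 lanes
p0[j] = (32+j < 35); true for j=0..2 → 3 lanes set
bits (lane 0 leftmost): 11100000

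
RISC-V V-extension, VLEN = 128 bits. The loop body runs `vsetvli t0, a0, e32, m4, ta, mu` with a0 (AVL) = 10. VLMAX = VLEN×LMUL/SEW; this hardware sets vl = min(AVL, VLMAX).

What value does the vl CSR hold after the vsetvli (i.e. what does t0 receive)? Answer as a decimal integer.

lanes per group: 128·4/32 = 16
vl = min(AVL, VLMAX) = min(10, 16) = 10

vl = 10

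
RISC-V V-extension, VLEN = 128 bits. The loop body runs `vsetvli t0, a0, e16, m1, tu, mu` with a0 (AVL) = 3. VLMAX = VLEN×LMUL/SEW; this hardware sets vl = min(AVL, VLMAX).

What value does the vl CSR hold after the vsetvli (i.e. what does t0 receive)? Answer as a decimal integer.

vl = 3

VLMAX = VLEN×LMUL/SEW = 128×1/16 = 8
vl = min(AVL, VLMAX) = min(3, 8) = 3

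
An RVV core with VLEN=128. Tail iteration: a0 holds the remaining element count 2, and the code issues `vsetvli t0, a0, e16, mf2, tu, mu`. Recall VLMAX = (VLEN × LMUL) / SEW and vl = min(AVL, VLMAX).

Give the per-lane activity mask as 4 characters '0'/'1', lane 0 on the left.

predicate = 1100

lanes per group: 128·1/2/16 = 4
vl = min(AVL, VLMAX) = min(2, 4) = 2
bits (lane 0 leftmost): 1100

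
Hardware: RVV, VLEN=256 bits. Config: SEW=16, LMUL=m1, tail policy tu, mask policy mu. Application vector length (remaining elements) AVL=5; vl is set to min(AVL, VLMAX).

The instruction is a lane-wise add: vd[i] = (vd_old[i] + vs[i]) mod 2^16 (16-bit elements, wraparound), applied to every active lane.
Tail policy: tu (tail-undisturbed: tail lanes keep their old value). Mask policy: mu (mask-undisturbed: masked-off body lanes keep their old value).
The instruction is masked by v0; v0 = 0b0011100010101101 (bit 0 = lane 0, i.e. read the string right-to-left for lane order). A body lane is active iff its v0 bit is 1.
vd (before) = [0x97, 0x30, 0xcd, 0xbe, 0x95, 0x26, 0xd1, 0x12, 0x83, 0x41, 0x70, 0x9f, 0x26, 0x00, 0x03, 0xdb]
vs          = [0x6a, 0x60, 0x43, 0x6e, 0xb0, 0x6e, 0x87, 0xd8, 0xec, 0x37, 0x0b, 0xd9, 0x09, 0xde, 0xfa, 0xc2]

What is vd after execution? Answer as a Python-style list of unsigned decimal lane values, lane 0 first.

vd = [257, 48, 272, 300, 149, 38, 209, 18, 131, 65, 112, 159, 38, 0, 3, 219]

VLMAX = (256 × 1) / 16 = 16 lanes
AVL=5 ≤ VLMAX=16, so vl = 5
vd[0] add(0x97,0x6a) -> 0x101
vd[1] mask-off/keep -> 0x30
vd[2] add(0xcd,0x43) -> 0x110
vd[3] add(0xbe,0x6e) -> 0x12c
vd[4] mask-off/keep -> 0x95
vd[5] tail/keep -> 0x26
vd[6] tail/keep -> 0xd1
vd[7] tail/keep -> 0x12
vd[8] tail/keep -> 0x83
vd[9] tail/keep -> 0x41
vd[10] tail/keep -> 0x70
vd[11] tail/keep -> 0x9f
vd[12] tail/keep -> 0x26
vd[13] tail/keep -> 0x00
vd[14] tail/keep -> 0x03
vd[15] tail/keep -> 0xdb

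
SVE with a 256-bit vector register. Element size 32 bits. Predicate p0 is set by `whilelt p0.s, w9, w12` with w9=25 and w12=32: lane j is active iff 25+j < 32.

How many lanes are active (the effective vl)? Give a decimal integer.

vl = 7

lane count: 256 div 32 = 8
p0[j] = (25+j < 32); true for j=0..6 → 7 lanes set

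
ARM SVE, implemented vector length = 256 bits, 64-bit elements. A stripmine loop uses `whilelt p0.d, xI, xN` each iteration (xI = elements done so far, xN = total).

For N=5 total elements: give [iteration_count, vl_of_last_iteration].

[iterations, last_vl] = [2, 1]

256-bit reg / 64-bit elem → 4 lanes
5 elements at 4/iter → 2 passes, remainder 1 on the last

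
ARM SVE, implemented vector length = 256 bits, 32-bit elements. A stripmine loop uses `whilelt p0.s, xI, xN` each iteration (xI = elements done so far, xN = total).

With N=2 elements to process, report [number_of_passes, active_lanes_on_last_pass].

[iterations, last_vl] = [1, 2]

register lanes = 256/32 = 8
2 elements at 8/iter → 1 passes, remainder 2 on the last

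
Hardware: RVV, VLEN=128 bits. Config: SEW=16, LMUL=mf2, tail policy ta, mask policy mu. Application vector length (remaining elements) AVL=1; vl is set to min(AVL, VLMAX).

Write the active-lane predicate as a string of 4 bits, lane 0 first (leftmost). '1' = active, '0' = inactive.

lanes per group: 128·1/2/16 = 4
AVL=1 ≤ VLMAX=4, so vl = 1
bits (lane 0 leftmost): 1000

predicate = 1000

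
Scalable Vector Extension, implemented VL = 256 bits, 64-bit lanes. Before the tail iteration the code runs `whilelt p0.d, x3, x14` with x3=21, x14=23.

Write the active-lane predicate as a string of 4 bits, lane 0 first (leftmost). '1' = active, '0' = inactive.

lane count: 256 div 64 = 4
active while 21+j < 23, i.e. j ∈ [0,2) capped at 4 ⇒ 2
bits (lane 0 leftmost): 1100

predicate = 1100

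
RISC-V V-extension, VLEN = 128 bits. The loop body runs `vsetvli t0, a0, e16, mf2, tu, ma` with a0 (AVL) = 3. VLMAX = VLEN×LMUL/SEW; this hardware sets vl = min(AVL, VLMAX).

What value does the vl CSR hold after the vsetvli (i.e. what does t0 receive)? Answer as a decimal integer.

lanes per group: 128·1/2/16 = 4
vl ← min(3, 4) = 3

vl = 3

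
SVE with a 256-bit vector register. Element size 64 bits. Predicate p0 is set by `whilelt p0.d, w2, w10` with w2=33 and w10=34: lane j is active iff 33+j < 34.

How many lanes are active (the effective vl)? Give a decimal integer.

vl = 1

register lanes = 256/64 = 4
active while 33+j < 34, i.e. j ∈ [0,1) capped at 4 ⇒ 1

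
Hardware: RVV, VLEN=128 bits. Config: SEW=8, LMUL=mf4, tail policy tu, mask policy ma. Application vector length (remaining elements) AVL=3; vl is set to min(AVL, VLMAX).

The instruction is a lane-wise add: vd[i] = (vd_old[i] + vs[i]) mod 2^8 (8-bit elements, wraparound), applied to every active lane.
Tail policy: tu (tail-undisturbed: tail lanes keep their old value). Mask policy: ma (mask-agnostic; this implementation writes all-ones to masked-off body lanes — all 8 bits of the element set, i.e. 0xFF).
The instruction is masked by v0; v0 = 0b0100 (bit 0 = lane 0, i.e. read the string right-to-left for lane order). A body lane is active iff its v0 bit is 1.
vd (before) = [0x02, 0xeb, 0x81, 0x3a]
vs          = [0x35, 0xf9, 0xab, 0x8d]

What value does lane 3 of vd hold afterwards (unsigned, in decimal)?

vd[3] = 58

lanes per group: 128·1/4/8 = 4
AVL=3 ≤ VLMAX=4, so vl = 3
  i=0: mask-off/ones → 255
  i=1: mask-off/ones → 255
  i=2: add(0x81,0xab) → 44
  i=3: tail/keep → 58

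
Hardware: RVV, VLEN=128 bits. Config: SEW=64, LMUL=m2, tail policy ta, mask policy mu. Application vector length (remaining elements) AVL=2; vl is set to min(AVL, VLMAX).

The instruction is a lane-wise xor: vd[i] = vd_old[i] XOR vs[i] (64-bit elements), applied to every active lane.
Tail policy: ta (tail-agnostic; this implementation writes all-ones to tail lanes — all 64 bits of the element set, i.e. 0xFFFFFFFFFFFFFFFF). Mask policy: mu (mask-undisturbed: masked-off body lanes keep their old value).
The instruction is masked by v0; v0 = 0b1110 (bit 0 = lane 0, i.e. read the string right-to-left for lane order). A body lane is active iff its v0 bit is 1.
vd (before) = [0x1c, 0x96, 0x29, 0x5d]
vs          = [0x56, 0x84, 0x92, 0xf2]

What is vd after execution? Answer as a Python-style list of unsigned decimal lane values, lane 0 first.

vd = [28, 18, 18446744073709551615, 18446744073709551615]

lanes per group: 128·2/64 = 4
AVL=2 ≤ VLMAX=4, so vl = 2
  i=0: mask-off/keep → 28
  i=1: xor(0x96,0x84) → 18
  i=2: tail/ones → 18446744073709551615
  i=3: tail/ones → 18446744073709551615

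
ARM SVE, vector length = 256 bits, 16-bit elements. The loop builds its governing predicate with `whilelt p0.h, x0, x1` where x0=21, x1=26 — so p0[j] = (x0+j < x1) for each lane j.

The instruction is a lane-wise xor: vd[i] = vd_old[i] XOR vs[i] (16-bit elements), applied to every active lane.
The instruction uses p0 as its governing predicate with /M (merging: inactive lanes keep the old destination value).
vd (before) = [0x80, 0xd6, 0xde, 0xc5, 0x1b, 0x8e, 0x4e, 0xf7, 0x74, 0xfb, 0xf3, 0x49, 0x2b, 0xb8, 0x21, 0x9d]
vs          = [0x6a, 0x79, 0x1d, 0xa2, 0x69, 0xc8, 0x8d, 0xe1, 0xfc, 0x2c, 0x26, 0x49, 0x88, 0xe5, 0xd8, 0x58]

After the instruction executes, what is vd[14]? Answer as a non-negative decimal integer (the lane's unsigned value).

vd[14] = 33

256-bit reg / 16-bit elem → 16 lanes
p0[j] = (21+j < 26); true for j=0..4 → 5 lanes set
  i=0: xor(0x80,0x6a) → 234
  i=1: xor(0xd6,0x79) → 175
  i=2: xor(0xde,0x1d) → 195
  i=3: xor(0xc5,0xa2) → 103
  i=4: xor(0x1b,0x69) → 114
  i=5: tail/keep → 142
  i=6: tail/keep → 78
  i=7: tail/keep → 247
  i=8: tail/keep → 116
  i=9: tail/keep → 251
  i=10: tail/keep → 243
  i=11: tail/keep → 73
  i=12: tail/keep → 43
  i=13: tail/keep → 184
  i=14: tail/keep → 33
  i=15: tail/keep → 157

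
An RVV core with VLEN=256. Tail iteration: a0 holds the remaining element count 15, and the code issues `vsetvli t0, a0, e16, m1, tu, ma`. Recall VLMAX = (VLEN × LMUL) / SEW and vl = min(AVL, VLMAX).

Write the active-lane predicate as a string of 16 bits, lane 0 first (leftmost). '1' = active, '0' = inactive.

lanes per group: 256·1/16 = 16
vl ← min(15, 16) = 15
bits (lane 0 leftmost): 1111111111111110

predicate = 1111111111111110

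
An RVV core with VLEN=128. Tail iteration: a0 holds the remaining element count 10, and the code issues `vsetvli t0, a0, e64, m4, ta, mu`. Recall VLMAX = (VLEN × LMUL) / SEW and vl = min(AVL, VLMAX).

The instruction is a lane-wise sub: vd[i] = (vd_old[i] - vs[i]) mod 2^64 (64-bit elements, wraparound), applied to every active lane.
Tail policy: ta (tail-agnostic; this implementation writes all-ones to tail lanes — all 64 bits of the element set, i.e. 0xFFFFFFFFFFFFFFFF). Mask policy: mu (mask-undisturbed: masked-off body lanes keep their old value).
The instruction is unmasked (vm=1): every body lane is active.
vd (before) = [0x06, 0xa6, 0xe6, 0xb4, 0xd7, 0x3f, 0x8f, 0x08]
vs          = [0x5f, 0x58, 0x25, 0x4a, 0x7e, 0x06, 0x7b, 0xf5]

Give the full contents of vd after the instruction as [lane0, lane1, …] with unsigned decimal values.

lanes per group: 128·4/64 = 8
vl ← min(10, 8) = 8
[0] sub(0x06,0x5f) = 0xffffffffffffffa7
[1] sub(0xa6,0x58) = 0x4e
[2] sub(0xe6,0x25) = 0xc1
[3] sub(0xb4,0x4a) = 0x6a
[4] sub(0xd7,0x7e) = 0x59
[5] sub(0x3f,0x06) = 0x39
[6] sub(0x8f,0x7b) = 0x14
[7] sub(0x08,0xf5) = 0xffffffffffffff13

vd = [18446744073709551527, 78, 193, 106, 89, 57, 20, 18446744073709551379]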